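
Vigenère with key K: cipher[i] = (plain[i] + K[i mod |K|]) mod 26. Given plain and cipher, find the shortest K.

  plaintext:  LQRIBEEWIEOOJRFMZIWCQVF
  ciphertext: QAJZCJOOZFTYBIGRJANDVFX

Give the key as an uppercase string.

FKSRB

  i= 0: Q-L =  5 → F
  i= 1: A-Q = 10 → K
  i= 2: J-R = 18 → S
  i= 3: Z-I = 17 → R
  i= 4: C-B =  1 → B
  i= 5: J-E =  5 → F
  i= 6: O-E = 10 → K
  i= 7: O-W = 18 → S
  i= 8: Z-I = 17 → R
  i= 9: F-E =  1 → B
  i=10: T-O =  5 → F
  i=11: Y-O = 10 → K
  i=12: B-J = 18 → S
  i=13: I-R = 17 → R
  i=14: G-F =  1 → B
  i=15: R-M =  5 → F
  i=16: J-Z = 10 → K
  i=17: A-I = 18 → S
  i=18: N-W = 17 → R
  i=19: D-C =  1 → B
  i=20: V-Q =  5 → F
  i=21: F-V = 10 → K
  i=22: X-F = 18 → S
  shifts repeat with period 5: FKSRB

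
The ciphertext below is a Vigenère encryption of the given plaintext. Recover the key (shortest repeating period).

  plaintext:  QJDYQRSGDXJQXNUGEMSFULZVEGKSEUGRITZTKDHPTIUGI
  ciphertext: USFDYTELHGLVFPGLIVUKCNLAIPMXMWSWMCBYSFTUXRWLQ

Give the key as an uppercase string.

EJCFICMF

  i= 0: U-Q =  4 → E
  i= 1: S-J =  9 → J
  i= 2: F-D =  2 → C
  i= 3: D-Y =  5 → F
  i= 4: Y-Q =  8 → I
  i= 5: T-R =  2 → C
  i= 6: E-S = 12 → M
  i= 7: L-G =  5 → F
  i= 8: H-D =  4 → E
  i= 9: G-X =  9 → J
  i=10: L-J =  2 → C
  i=11: V-Q =  5 → F
  i=12: F-X =  8 → I
  i=13: P-N =  2 → C
  i=14: G-U = 12 → M
  i=15: L-G =  5 → F
  i=16: I-E =  4 → E
  i=17: V-M =  9 → J
  i=18: U-S =  2 → C
  i=19: K-F =  5 → F
  i=20: C-U =  8 → I
  i=21: N-L =  2 → C
  i=22: L-Z = 12 → M
  i=23: A-V =  5 → F
  i=24: I-E =  4 → E
  i=25: P-G =  9 → J
  i=26: M-K =  2 → C
  i=27: X-S =  5 → F
  i=28: M-E =  8 → I
  i=29: W-U =  2 → C
  i=30: S-G = 12 → M
  i=31: W-R =  5 → F
  i=32: M-I =  4 → E
  i=33: C-T =  9 → J
  i=34: B-Z =  2 → C
  i=35: Y-T =  5 → F
  i=36: S-K =  8 → I
  i=37: F-D =  2 → C
  i=38: T-H = 12 → M
  i=39: U-P =  5 → F
  i=40: X-T =  4 → E
  i=41: R-I =  9 → J
  i=42: W-U =  2 → C
  i=43: L-G =  5 → F
  i=44: Q-I =  8 → I
  shifts repeat with period 8: EJCFICMF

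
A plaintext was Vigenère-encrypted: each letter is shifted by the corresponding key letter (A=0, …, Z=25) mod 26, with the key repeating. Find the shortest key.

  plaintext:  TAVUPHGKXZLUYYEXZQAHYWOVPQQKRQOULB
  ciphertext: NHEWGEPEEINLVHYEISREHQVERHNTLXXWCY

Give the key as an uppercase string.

  i= 0: N-T = 20 → U
  i= 1: H-A =  7 → H
  i= 2: E-V =  9 → J
  i= 3: W-U =  2 → C
  i= 4: G-P = 17 → R
  i= 5: E-H = 23 → X
  i= 6: P-G =  9 → J
  i= 7: E-K = 20 → U
  i= 8: E-X =  7 → H
  i= 9: I-Z =  9 → J
  i=10: N-L =  2 → C
  i=11: L-U = 17 → R
  i=12: V-Y = 23 → X
  i=13: H-Y =  9 → J
  i=14: Y-E = 20 → U
  i=15: E-X =  7 → H
  i=16: I-Z =  9 → J
  i=17: S-Q =  2 → C
  i=18: R-A = 17 → R
  i=19: E-H = 23 → X
  i=20: H-Y =  9 → J
  i=21: Q-W = 20 → U
  i=22: V-O =  7 → H
  i=23: E-V =  9 → J
  i=24: R-P =  2 → C
  i=25: H-Q = 17 → R
  i=26: N-Q = 23 → X
  i=27: T-K =  9 → J
  i=28: L-R = 20 → U
  i=29: X-Q =  7 → H
  i=30: X-O =  9 → J
  i=31: W-U =  2 → C
  i=32: C-L = 17 → R
  i=33: Y-B = 23 → X
  shifts repeat with period 7: UHJCRXJ

UHJCRXJ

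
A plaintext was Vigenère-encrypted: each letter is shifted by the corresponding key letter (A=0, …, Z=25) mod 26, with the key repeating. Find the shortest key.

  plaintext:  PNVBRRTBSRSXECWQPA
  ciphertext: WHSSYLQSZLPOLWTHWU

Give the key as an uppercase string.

  i= 0: W-P =  7 → H
  i= 1: H-N = 20 → U
  i= 2: S-V = 23 → X
  i= 3: S-B = 17 → R
  i= 4: Y-R =  7 → H
  i= 5: L-R = 20 → U
  i= 6: Q-T = 23 → X
  i= 7: S-B = 17 → R
  i= 8: Z-S =  7 → H
  i= 9: L-R = 20 → U
  i=10: P-S = 23 → X
  i=11: O-X = 17 → R
  i=12: L-E =  7 → H
  i=13: W-C = 20 → U
  i=14: T-W = 23 → X
  i=15: H-Q = 17 → R
  i=16: W-P =  7 → H
  i=17: U-A = 20 → U
  shifts repeat with period 4: HUXR

HUXR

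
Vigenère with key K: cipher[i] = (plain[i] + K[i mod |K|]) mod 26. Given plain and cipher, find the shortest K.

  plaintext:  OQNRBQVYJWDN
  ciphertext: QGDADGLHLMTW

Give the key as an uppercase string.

  i= 0: Q-O =  2 → C
  i= 1: G-Q = 16 → Q
  i= 2: D-N = 16 → Q
  i= 3: A-R =  9 → J
  i= 4: D-B =  2 → C
  i= 5: G-Q = 16 → Q
  i= 6: L-V = 16 → Q
  i= 7: H-Y =  9 → J
  i= 8: L-J =  2 → C
  i= 9: M-W = 16 → Q
  i=10: T-D = 16 → Q
  i=11: W-N =  9 → J
  shifts repeat with period 4: CQQJ

CQQJ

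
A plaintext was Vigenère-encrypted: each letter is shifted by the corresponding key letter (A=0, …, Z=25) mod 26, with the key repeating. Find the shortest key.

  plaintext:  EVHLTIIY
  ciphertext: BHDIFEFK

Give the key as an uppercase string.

XMW

  i= 0: B-E = 23 → X
  i= 1: H-V = 12 → M
  i= 2: D-H = 22 → W
  i= 3: I-L = 23 → X
  i= 4: F-T = 12 → M
  i= 5: E-I = 22 → W
  i= 6: F-I = 23 → X
  i= 7: K-Y = 12 → M
  shifts repeat with period 3: XMW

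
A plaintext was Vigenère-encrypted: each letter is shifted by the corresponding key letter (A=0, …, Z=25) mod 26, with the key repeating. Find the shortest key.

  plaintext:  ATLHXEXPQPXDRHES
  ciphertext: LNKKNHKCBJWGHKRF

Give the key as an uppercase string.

  i= 0: L-A = 11 → L
  i= 1: N-T = 20 → U
  i= 2: K-L = 25 → Z
  i= 3: K-H =  3 → D
  i= 4: N-X = 16 → Q
  i= 5: H-E =  3 → D
  i= 6: K-X = 13 → N
  i= 7: C-P = 13 → N
  i= 8: B-Q = 11 → L
  i= 9: J-P = 20 → U
  i=10: W-X = 25 → Z
  i=11: G-D =  3 → D
  i=12: H-R = 16 → Q
  i=13: K-H =  3 → D
  i=14: R-E = 13 → N
  i=15: F-S = 13 → N
  shifts repeat with period 8: LUZDQDNN

LUZDQDNN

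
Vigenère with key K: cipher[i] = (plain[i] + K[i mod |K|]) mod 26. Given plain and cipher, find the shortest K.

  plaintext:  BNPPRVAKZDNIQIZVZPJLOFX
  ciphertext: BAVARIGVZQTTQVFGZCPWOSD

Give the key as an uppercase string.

  i= 0: B-B =  0 → A
  i= 1: A-N = 13 → N
  i= 2: V-P =  6 → G
  i= 3: A-P = 11 → L
  i= 4: R-R =  0 → A
  i= 5: I-V = 13 → N
  i= 6: G-A =  6 → G
  i= 7: V-K = 11 → L
  i= 8: Z-Z =  0 → A
  i= 9: Q-D = 13 → N
  i=10: T-N =  6 → G
  i=11: T-I = 11 → L
  i=12: Q-Q =  0 → A
  i=13: V-I = 13 → N
  i=14: F-Z =  6 → G
  i=15: G-V = 11 → L
  i=16: Z-Z =  0 → A
  i=17: C-P = 13 → N
  i=18: P-J =  6 → G
  i=19: W-L = 11 → L
  i=20: O-O =  0 → A
  i=21: S-F = 13 → N
  i=22: D-X =  6 → G
  shifts repeat with period 4: ANGL

ANGL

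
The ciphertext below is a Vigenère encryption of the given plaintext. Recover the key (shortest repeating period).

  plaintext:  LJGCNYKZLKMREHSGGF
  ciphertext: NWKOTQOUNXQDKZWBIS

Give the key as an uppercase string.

CNEMGSEV

  i= 0: N-L =  2 → C
  i= 1: W-J = 13 → N
  i= 2: K-G =  4 → E
  i= 3: O-C = 12 → M
  i= 4: T-N =  6 → G
  i= 5: Q-Y = 18 → S
  i= 6: O-K =  4 → E
  i= 7: U-Z = 21 → V
  i= 8: N-L =  2 → C
  i= 9: X-K = 13 → N
  i=10: Q-M =  4 → E
  i=11: D-R = 12 → M
  i=12: K-E =  6 → G
  i=13: Z-H = 18 → S
  i=14: W-S =  4 → E
  i=15: B-G = 21 → V
  i=16: I-G =  2 → C
  i=17: S-F = 13 → N
  shifts repeat with period 8: CNEMGSEV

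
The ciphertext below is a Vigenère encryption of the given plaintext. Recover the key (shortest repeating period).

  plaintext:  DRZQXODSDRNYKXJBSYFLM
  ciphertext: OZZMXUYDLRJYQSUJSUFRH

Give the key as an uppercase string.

  i= 0: O-D = 11 → L
  i= 1: Z-R =  8 → I
  i= 2: Z-Z =  0 → A
  i= 3: M-Q = 22 → W
  i= 4: X-X =  0 → A
  i= 5: U-O =  6 → G
  i= 6: Y-D = 21 → V
  i= 7: D-S = 11 → L
  i= 8: L-D =  8 → I
  i= 9: R-R =  0 → A
  i=10: J-N = 22 → W
  i=11: Y-Y =  0 → A
  i=12: Q-K =  6 → G
  i=13: S-X = 21 → V
  i=14: U-J = 11 → L
  i=15: J-B =  8 → I
  i=16: S-S =  0 → A
  i=17: U-Y = 22 → W
  i=18: F-F =  0 → A
  i=19: R-L =  6 → G
  i=20: H-M = 21 → V
  shifts repeat with period 7: LIAWAGV

LIAWAGV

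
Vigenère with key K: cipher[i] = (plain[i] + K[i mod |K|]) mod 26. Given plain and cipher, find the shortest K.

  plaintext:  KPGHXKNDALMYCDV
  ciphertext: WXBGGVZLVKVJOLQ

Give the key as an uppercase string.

MIVZJL

  i= 0: W-K = 12 → M
  i= 1: X-P =  8 → I
  i= 2: B-G = 21 → V
  i= 3: G-H = 25 → Z
  i= 4: G-X =  9 → J
  i= 5: V-K = 11 → L
  i= 6: Z-N = 12 → M
  i= 7: L-D =  8 → I
  i= 8: V-A = 21 → V
  i= 9: K-L = 25 → Z
  i=10: V-M =  9 → J
  i=11: J-Y = 11 → L
  i=12: O-C = 12 → M
  i=13: L-D =  8 → I
  i=14: Q-V = 21 → V
  shifts repeat with period 6: MIVZJL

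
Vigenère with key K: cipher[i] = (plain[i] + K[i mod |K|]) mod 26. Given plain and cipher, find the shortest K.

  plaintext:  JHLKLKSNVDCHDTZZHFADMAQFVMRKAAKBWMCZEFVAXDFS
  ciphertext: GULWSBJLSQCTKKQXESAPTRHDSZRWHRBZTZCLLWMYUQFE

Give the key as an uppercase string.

  i= 0: G-J = 23 → X
  i= 1: U-H = 13 → N
  i= 2: L-L =  0 → A
  i= 3: W-K = 12 → M
  i= 4: S-L =  7 → H
  i= 5: B-K = 17 → R
  i= 6: J-S = 17 → R
  i= 7: L-N = 24 → Y
  i= 8: S-V = 23 → X
  i= 9: Q-D = 13 → N
  i=10: C-C =  0 → A
  i=11: T-H = 12 → M
  i=12: K-D =  7 → H
  i=13: K-T = 17 → R
  i=14: Q-Z = 17 → R
  i=15: X-Z = 24 → Y
  i=16: E-H = 23 → X
  i=17: S-F = 13 → N
  i=18: A-A =  0 → A
  i=19: P-D = 12 → M
  i=20: T-M =  7 → H
  i=21: R-A = 17 → R
  i=22: H-Q = 17 → R
  i=23: D-F = 24 → Y
  i=24: S-V = 23 → X
  i=25: Z-M = 13 → N
  i=26: R-R =  0 → A
  i=27: W-K = 12 → M
  i=28: H-A =  7 → H
  i=29: R-A = 17 → R
  i=30: B-K = 17 → R
  i=31: Z-B = 24 → Y
  i=32: T-W = 23 → X
  i=33: Z-M = 13 → N
  i=34: C-C =  0 → A
  i=35: L-Z = 12 → M
  i=36: L-E =  7 → H
  i=37: W-F = 17 → R
  i=38: M-V = 17 → R
  i=39: Y-A = 24 → Y
  i=40: U-X = 23 → X
  i=41: Q-D = 13 → N
  i=42: F-F =  0 → A
  i=43: E-S = 12 → M
  shifts repeat with period 8: XNAMHRRY

XNAMHRRY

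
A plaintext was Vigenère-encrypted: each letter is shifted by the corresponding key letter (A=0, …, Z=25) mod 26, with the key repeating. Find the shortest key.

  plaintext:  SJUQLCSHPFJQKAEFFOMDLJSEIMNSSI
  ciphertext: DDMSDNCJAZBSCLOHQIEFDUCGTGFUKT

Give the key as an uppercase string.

LUSCSLKC

  i= 0: D-S = 11 → L
  i= 1: D-J = 20 → U
  i= 2: M-U = 18 → S
  i= 3: S-Q =  2 → C
  i= 4: D-L = 18 → S
  i= 5: N-C = 11 → L
  i= 6: C-S = 10 → K
  i= 7: J-H =  2 → C
  i= 8: A-P = 11 → L
  i= 9: Z-F = 20 → U
  i=10: B-J = 18 → S
  i=11: S-Q =  2 → C
  i=12: C-K = 18 → S
  i=13: L-A = 11 → L
  i=14: O-E = 10 → K
  i=15: H-F =  2 → C
  i=16: Q-F = 11 → L
  i=17: I-O = 20 → U
  i=18: E-M = 18 → S
  i=19: F-D =  2 → C
  i=20: D-L = 18 → S
  i=21: U-J = 11 → L
  i=22: C-S = 10 → K
  i=23: G-E =  2 → C
  i=24: T-I = 11 → L
  i=25: G-M = 20 → U
  i=26: F-N = 18 → S
  i=27: U-S =  2 → C
  i=28: K-S = 18 → S
  i=29: T-I = 11 → L
  shifts repeat with period 8: LUSCSLKC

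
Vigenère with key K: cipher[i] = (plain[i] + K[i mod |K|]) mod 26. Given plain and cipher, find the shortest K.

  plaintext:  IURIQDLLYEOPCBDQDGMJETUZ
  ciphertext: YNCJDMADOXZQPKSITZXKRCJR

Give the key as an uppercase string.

QTLBNJPS

  i= 0: Y-I = 16 → Q
  i= 1: N-U = 19 → T
  i= 2: C-R = 11 → L
  i= 3: J-I =  1 → B
  i= 4: D-Q = 13 → N
  i= 5: M-D =  9 → J
  i= 6: A-L = 15 → P
  i= 7: D-L = 18 → S
  i= 8: O-Y = 16 → Q
  i= 9: X-E = 19 → T
  i=10: Z-O = 11 → L
  i=11: Q-P =  1 → B
  i=12: P-C = 13 → N
  i=13: K-B =  9 → J
  i=14: S-D = 15 → P
  i=15: I-Q = 18 → S
  i=16: T-D = 16 → Q
  i=17: Z-G = 19 → T
  i=18: X-M = 11 → L
  i=19: K-J =  1 → B
  i=20: R-E = 13 → N
  i=21: C-T =  9 → J
  i=22: J-U = 15 → P
  i=23: R-Z = 18 → S
  shifts repeat with period 8: QTLBNJPS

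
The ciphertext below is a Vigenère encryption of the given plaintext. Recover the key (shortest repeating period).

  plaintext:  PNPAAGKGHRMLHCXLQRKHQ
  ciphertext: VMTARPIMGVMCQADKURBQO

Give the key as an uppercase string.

GZEARJY

  i= 0: V-P =  6 → G
  i= 1: M-N = 25 → Z
  i= 2: T-P =  4 → E
  i= 3: A-A =  0 → A
  i= 4: R-A = 17 → R
  i= 5: P-G =  9 → J
  i= 6: I-K = 24 → Y
  i= 7: M-G =  6 → G
  i= 8: G-H = 25 → Z
  i= 9: V-R =  4 → E
  i=10: M-M =  0 → A
  i=11: C-L = 17 → R
  i=12: Q-H =  9 → J
  i=13: A-C = 24 → Y
  i=14: D-X =  6 → G
  i=15: K-L = 25 → Z
  i=16: U-Q =  4 → E
  i=17: R-R =  0 → A
  i=18: B-K = 17 → R
  i=19: Q-H =  9 → J
  i=20: O-Q = 24 → Y
  shifts repeat with period 7: GZEARJY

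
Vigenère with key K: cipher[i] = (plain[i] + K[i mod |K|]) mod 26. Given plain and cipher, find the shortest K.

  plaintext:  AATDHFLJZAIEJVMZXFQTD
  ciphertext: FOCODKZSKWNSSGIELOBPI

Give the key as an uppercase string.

FOJLW

  i= 0: F-A =  5 → F
  i= 1: O-A = 14 → O
  i= 2: C-T =  9 → J
  i= 3: O-D = 11 → L
  i= 4: D-H = 22 → W
  i= 5: K-F =  5 → F
  i= 6: Z-L = 14 → O
  i= 7: S-J =  9 → J
  i= 8: K-Z = 11 → L
  i= 9: W-A = 22 → W
  i=10: N-I =  5 → F
  i=11: S-E = 14 → O
  i=12: S-J =  9 → J
  i=13: G-V = 11 → L
  i=14: I-M = 22 → W
  i=15: E-Z =  5 → F
  i=16: L-X = 14 → O
  i=17: O-F =  9 → J
  i=18: B-Q = 11 → L
  i=19: P-T = 22 → W
  i=20: I-D =  5 → F
  shifts repeat with period 5: FOJLW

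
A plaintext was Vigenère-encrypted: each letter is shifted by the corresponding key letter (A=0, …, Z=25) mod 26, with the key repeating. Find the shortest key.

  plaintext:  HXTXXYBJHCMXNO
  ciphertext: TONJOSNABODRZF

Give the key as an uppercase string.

  i= 0: T-H = 12 → M
  i= 1: O-X = 17 → R
  i= 2: N-T = 20 → U
  i= 3: J-X = 12 → M
  i= 4: O-X = 17 → R
  i= 5: S-Y = 20 → U
  i= 6: N-B = 12 → M
  i= 7: A-J = 17 → R
  i= 8: B-H = 20 → U
  i= 9: O-C = 12 → M
  i=10: D-M = 17 → R
  i=11: R-X = 20 → U
  i=12: Z-N = 12 → M
  i=13: F-O = 17 → R
  shifts repeat with period 3: MRU

MRU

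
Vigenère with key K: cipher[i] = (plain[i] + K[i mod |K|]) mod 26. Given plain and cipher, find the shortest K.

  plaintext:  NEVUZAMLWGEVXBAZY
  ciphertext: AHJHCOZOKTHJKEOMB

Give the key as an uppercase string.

NDO

  i= 0: A-N = 13 → N
  i= 1: H-E =  3 → D
  i= 2: J-V = 14 → O
  i= 3: H-U = 13 → N
  i= 4: C-Z =  3 → D
  i= 5: O-A = 14 → O
  i= 6: Z-M = 13 → N
  i= 7: O-L =  3 → D
  i= 8: K-W = 14 → O
  i= 9: T-G = 13 → N
  i=10: H-E =  3 → D
  i=11: J-V = 14 → O
  i=12: K-X = 13 → N
  i=13: E-B =  3 → D
  i=14: O-A = 14 → O
  i=15: M-Z = 13 → N
  i=16: B-Y =  3 → D
  shifts repeat with period 3: NDO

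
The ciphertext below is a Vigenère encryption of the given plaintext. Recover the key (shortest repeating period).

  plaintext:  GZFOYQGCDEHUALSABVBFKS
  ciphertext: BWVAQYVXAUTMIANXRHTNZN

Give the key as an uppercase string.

  i= 0: B-G = 21 → V
  i= 1: W-Z = 23 → X
  i= 2: V-F = 16 → Q
  i= 3: A-O = 12 → M
  i= 4: Q-Y = 18 → S
  i= 5: Y-Q =  8 → I
  i= 6: V-G = 15 → P
  i= 7: X-C = 21 → V
  i= 8: A-D = 23 → X
  i= 9: U-E = 16 → Q
  i=10: T-H = 12 → M
  i=11: M-U = 18 → S
  i=12: I-A =  8 → I
  i=13: A-L = 15 → P
  i=14: N-S = 21 → V
  i=15: X-A = 23 → X
  i=16: R-B = 16 → Q
  i=17: H-V = 12 → M
  i=18: T-B = 18 → S
  i=19: N-F =  8 → I
  i=20: Z-K = 15 → P
  i=21: N-S = 21 → V
  shifts repeat with period 7: VXQMSIP

VXQMSIP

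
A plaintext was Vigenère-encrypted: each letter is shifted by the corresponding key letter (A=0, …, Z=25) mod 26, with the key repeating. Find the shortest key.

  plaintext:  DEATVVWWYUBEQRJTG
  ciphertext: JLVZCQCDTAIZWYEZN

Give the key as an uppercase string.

GHV

  i= 0: J-D =  6 → G
  i= 1: L-E =  7 → H
  i= 2: V-A = 21 → V
  i= 3: Z-T =  6 → G
  i= 4: C-V =  7 → H
  i= 5: Q-V = 21 → V
  i= 6: C-W =  6 → G
  i= 7: D-W =  7 → H
  i= 8: T-Y = 21 → V
  i= 9: A-U =  6 → G
  i=10: I-B =  7 → H
  i=11: Z-E = 21 → V
  i=12: W-Q =  6 → G
  i=13: Y-R =  7 → H
  i=14: E-J = 21 → V
  i=15: Z-T =  6 → G
  i=16: N-G =  7 → H
  shifts repeat with period 3: GHV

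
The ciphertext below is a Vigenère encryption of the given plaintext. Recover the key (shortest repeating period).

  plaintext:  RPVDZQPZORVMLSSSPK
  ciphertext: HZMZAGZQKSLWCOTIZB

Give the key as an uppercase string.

  i= 0: H-R = 16 → Q
  i= 1: Z-P = 10 → K
  i= 2: M-V = 17 → R
  i= 3: Z-D = 22 → W
  i= 4: A-Z =  1 → B
  i= 5: G-Q = 16 → Q
  i= 6: Z-P = 10 → K
  i= 7: Q-Z = 17 → R
  i= 8: K-O = 22 → W
  i= 9: S-R =  1 → B
  i=10: L-V = 16 → Q
  i=11: W-M = 10 → K
  i=12: C-L = 17 → R
  i=13: O-S = 22 → W
  i=14: T-S =  1 → B
  i=15: I-S = 16 → Q
  i=16: Z-P = 10 → K
  i=17: B-K = 17 → R
  shifts repeat with period 5: QKRWB

QKRWB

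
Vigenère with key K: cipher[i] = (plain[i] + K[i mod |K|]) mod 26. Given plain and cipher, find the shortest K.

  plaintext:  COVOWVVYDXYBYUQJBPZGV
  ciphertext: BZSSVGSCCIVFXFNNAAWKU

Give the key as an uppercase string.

  i= 0: B-C = 25 → Z
  i= 1: Z-O = 11 → L
  i= 2: S-V = 23 → X
  i= 3: S-O =  4 → E
  i= 4: V-W = 25 → Z
  i= 5: G-V = 11 → L
  i= 6: S-V = 23 → X
  i= 7: C-Y =  4 → E
  i= 8: C-D = 25 → Z
  i= 9: I-X = 11 → L
  i=10: V-Y = 23 → X
  i=11: F-B =  4 → E
  i=12: X-Y = 25 → Z
  i=13: F-U = 11 → L
  i=14: N-Q = 23 → X
  i=15: N-J =  4 → E
  i=16: A-B = 25 → Z
  i=17: A-P = 11 → L
  i=18: W-Z = 23 → X
  i=19: K-G =  4 → E
  i=20: U-V = 25 → Z
  shifts repeat with period 4: ZLXE

ZLXE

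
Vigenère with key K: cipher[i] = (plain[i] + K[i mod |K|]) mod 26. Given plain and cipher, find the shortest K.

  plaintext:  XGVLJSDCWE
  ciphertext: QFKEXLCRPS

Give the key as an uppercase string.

TZPTO

  i= 0: Q-X = 19 → T
  i= 1: F-G = 25 → Z
  i= 2: K-V = 15 → P
  i= 3: E-L = 19 → T
  i= 4: X-J = 14 → O
  i= 5: L-S = 19 → T
  i= 6: C-D = 25 → Z
  i= 7: R-C = 15 → P
  i= 8: P-W = 19 → T
  i= 9: S-E = 14 → O
  shifts repeat with period 5: TZPTO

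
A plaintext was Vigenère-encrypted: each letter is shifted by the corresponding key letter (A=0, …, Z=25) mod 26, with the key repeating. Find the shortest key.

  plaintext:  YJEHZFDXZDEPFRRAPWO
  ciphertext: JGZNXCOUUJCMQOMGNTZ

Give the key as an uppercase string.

  i= 0: J-Y = 11 → L
  i= 1: G-J = 23 → X
  i= 2: Z-E = 21 → V
  i= 3: N-H =  6 → G
  i= 4: X-Z = 24 → Y
  i= 5: C-F = 23 → X
  i= 6: O-D = 11 → L
  i= 7: U-X = 23 → X
  i= 8: U-Z = 21 → V
  i= 9: J-D =  6 → G
  i=10: C-E = 24 → Y
  i=11: M-P = 23 → X
  i=12: Q-F = 11 → L
  i=13: O-R = 23 → X
  i=14: M-R = 21 → V
  i=15: G-A =  6 → G
  i=16: N-P = 24 → Y
  i=17: T-W = 23 → X
  i=18: Z-O = 11 → L
  shifts repeat with period 6: LXVGYX

LXVGYX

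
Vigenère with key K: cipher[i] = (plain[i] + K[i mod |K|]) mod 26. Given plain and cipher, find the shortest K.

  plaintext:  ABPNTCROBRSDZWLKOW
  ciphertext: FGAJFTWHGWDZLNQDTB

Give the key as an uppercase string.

  i= 0: F-A =  5 → F
  i= 1: G-B =  5 → F
  i= 2: A-P = 11 → L
  i= 3: J-N = 22 → W
  i= 4: F-T = 12 → M
  i= 5: T-C = 17 → R
  i= 6: W-R =  5 → F
  i= 7: H-O = 19 → T
  i= 8: G-B =  5 → F
  i= 9: W-R =  5 → F
  i=10: D-S = 11 → L
  i=11: Z-D = 22 → W
  i=12: L-Z = 12 → M
  i=13: N-W = 17 → R
  i=14: Q-L =  5 → F
  i=15: D-K = 19 → T
  i=16: T-O =  5 → F
  i=17: B-W =  5 → F
  shifts repeat with period 8: FFLWMRFT

FFLWMRFT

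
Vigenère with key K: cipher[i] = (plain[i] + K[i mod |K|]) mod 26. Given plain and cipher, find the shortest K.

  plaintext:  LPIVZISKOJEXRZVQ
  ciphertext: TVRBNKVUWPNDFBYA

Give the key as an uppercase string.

IGJGOCDK

  i= 0: T-L =  8 → I
  i= 1: V-P =  6 → G
  i= 2: R-I =  9 → J
  i= 3: B-V =  6 → G
  i= 4: N-Z = 14 → O
  i= 5: K-I =  2 → C
  i= 6: V-S =  3 → D
  i= 7: U-K = 10 → K
  i= 8: W-O =  8 → I
  i= 9: P-J =  6 → G
  i=10: N-E =  9 → J
  i=11: D-X =  6 → G
  i=12: F-R = 14 → O
  i=13: B-Z =  2 → C
  i=14: Y-V =  3 → D
  i=15: A-Q = 10 → K
  shifts repeat with period 8: IGJGOCDK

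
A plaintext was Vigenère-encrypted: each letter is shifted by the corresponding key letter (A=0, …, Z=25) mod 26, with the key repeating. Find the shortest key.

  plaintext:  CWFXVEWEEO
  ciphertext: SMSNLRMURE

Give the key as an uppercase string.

QQN

  i= 0: S-C = 16 → Q
  i= 1: M-W = 16 → Q
  i= 2: S-F = 13 → N
  i= 3: N-X = 16 → Q
  i= 4: L-V = 16 → Q
  i= 5: R-E = 13 → N
  i= 6: M-W = 16 → Q
  i= 7: U-E = 16 → Q
  i= 8: R-E = 13 → N
  i= 9: E-O = 16 → Q
  shifts repeat with period 3: QQN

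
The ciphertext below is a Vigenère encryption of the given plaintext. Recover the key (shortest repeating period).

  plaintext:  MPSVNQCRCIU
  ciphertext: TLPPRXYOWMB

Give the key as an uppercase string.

HWXUE

  i= 0: T-M =  7 → H
  i= 1: L-P = 22 → W
  i= 2: P-S = 23 → X
  i= 3: P-V = 20 → U
  i= 4: R-N =  4 → E
  i= 5: X-Q =  7 → H
  i= 6: Y-C = 22 → W
  i= 7: O-R = 23 → X
  i= 8: W-C = 20 → U
  i= 9: M-I =  4 → E
  i=10: B-U =  7 → H
  shifts repeat with period 5: HWXUE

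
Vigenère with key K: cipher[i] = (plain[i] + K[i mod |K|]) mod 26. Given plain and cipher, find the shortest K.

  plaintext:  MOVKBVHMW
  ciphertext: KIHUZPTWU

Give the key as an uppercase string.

  i= 0: K-M = 24 → Y
  i= 1: I-O = 20 → U
  i= 2: H-V = 12 → M
  i= 3: U-K = 10 → K
  i= 4: Z-B = 24 → Y
  i= 5: P-V = 20 → U
  i= 6: T-H = 12 → M
  i= 7: W-M = 10 → K
  i= 8: U-W = 24 → Y
  shifts repeat with period 4: YUMK

YUMK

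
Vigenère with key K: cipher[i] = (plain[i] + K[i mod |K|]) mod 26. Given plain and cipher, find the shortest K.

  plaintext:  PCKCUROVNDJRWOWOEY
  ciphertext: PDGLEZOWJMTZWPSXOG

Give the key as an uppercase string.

  i= 0: P-P =  0 → A
  i= 1: D-C =  1 → B
  i= 2: G-K = 22 → W
  i= 3: L-C =  9 → J
  i= 4: E-U = 10 → K
  i= 5: Z-R =  8 → I
  i= 6: O-O =  0 → A
  i= 7: W-V =  1 → B
  i= 8: J-N = 22 → W
  i= 9: M-D =  9 → J
  i=10: T-J = 10 → K
  i=11: Z-R =  8 → I
  i=12: W-W =  0 → A
  i=13: P-O =  1 → B
  i=14: S-W = 22 → W
  i=15: X-O =  9 → J
  i=16: O-E = 10 → K
  i=17: G-Y =  8 → I
  shifts repeat with period 6: ABWJKI

ABWJKI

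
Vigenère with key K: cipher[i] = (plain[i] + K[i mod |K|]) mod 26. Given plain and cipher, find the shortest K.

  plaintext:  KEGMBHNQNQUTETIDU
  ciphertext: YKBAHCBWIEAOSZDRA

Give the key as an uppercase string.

  i= 0: Y-K = 14 → O
  i= 1: K-E =  6 → G
  i= 2: B-G = 21 → V
  i= 3: A-M = 14 → O
  i= 4: H-B =  6 → G
  i= 5: C-H = 21 → V
  i= 6: B-N = 14 → O
  i= 7: W-Q =  6 → G
  i= 8: I-N = 21 → V
  i= 9: E-Q = 14 → O
  i=10: A-U =  6 → G
  i=11: O-T = 21 → V
  i=12: S-E = 14 → O
  i=13: Z-T =  6 → G
  i=14: D-I = 21 → V
  i=15: R-D = 14 → O
  i=16: A-U =  6 → G
  shifts repeat with period 3: OGV

OGV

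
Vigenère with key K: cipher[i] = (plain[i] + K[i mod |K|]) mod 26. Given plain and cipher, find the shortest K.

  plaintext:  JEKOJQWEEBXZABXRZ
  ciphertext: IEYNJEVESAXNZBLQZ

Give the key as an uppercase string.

  i= 0: I-J = 25 → Z
  i= 1: E-E =  0 → A
  i= 2: Y-K = 14 → O
  i= 3: N-O = 25 → Z
  i= 4: J-J =  0 → A
  i= 5: E-Q = 14 → O
  i= 6: V-W = 25 → Z
  i= 7: E-E =  0 → A
  i= 8: S-E = 14 → O
  i= 9: A-B = 25 → Z
  i=10: X-X =  0 → A
  i=11: N-Z = 14 → O
  i=12: Z-A = 25 → Z
  i=13: B-B =  0 → A
  i=14: L-X = 14 → O
  i=15: Q-R = 25 → Z
  i=16: Z-Z =  0 → A
  shifts repeat with period 3: ZAO

ZAO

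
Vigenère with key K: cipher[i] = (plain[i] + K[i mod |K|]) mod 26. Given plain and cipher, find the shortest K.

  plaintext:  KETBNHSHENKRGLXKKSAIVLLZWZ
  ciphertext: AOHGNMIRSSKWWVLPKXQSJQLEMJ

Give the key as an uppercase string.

  i= 0: A-K = 16 → Q
  i= 1: O-E = 10 → K
  i= 2: H-T = 14 → O
  i= 3: G-B =  5 → F
  i= 4: N-N =  0 → A
  i= 5: M-H =  5 → F
  i= 6: I-S = 16 → Q
  i= 7: R-H = 10 → K
  i= 8: S-E = 14 → O
  i= 9: S-N =  5 → F
  i=10: K-K =  0 → A
  i=11: W-R =  5 → F
  i=12: W-G = 16 → Q
  i=13: V-L = 10 → K
  i=14: L-X = 14 → O
  i=15: P-K =  5 → F
  i=16: K-K =  0 → A
  i=17: X-S =  5 → F
  i=18: Q-A = 16 → Q
  i=19: S-I = 10 → K
  i=20: J-V = 14 → O
  i=21: Q-L =  5 → F
  i=22: L-L =  0 → A
  i=23: E-Z =  5 → F
  i=24: M-W = 16 → Q
  i=25: J-Z = 10 → K
  shifts repeat with period 6: QKOFAF

QKOFAF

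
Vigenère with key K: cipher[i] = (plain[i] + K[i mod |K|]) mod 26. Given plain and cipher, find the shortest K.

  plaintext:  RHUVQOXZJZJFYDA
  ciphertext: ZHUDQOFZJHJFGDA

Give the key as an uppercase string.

IAA

  i= 0: Z-R =  8 → I
  i= 1: H-H =  0 → A
  i= 2: U-U =  0 → A
  i= 3: D-V =  8 → I
  i= 4: Q-Q =  0 → A
  i= 5: O-O =  0 → A
  i= 6: F-X =  8 → I
  i= 7: Z-Z =  0 → A
  i= 8: J-J =  0 → A
  i= 9: H-Z =  8 → I
  i=10: J-J =  0 → A
  i=11: F-F =  0 → A
  i=12: G-Y =  8 → I
  i=13: D-D =  0 → A
  i=14: A-A =  0 → A
  shifts repeat with period 3: IAA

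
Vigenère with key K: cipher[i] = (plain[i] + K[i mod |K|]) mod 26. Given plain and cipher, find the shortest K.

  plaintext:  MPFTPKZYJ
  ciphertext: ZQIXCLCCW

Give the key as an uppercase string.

NBDE

  i= 0: Z-M = 13 → N
  i= 1: Q-P =  1 → B
  i= 2: I-F =  3 → D
  i= 3: X-T =  4 → E
  i= 4: C-P = 13 → N
  i= 5: L-K =  1 → B
  i= 6: C-Z =  3 → D
  i= 7: C-Y =  4 → E
  i= 8: W-J = 13 → N
  shifts repeat with period 4: NBDE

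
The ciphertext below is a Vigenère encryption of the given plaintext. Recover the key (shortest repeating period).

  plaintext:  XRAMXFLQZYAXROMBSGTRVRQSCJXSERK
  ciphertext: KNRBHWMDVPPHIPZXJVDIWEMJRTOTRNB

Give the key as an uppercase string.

NWRPKRB

  i= 0: K-X = 13 → N
  i= 1: N-R = 22 → W
  i= 2: R-A = 17 → R
  i= 3: B-M = 15 → P
  i= 4: H-X = 10 → K
  i= 5: W-F = 17 → R
  i= 6: M-L =  1 → B
  i= 7: D-Q = 13 → N
  i= 8: V-Z = 22 → W
  i= 9: P-Y = 17 → R
  i=10: P-A = 15 → P
  i=11: H-X = 10 → K
  i=12: I-R = 17 → R
  i=13: P-O =  1 → B
  i=14: Z-M = 13 → N
  i=15: X-B = 22 → W
  i=16: J-S = 17 → R
  i=17: V-G = 15 → P
  i=18: D-T = 10 → K
  i=19: I-R = 17 → R
  i=20: W-V =  1 → B
  i=21: E-R = 13 → N
  i=22: M-Q = 22 → W
  i=23: J-S = 17 → R
  i=24: R-C = 15 → P
  i=25: T-J = 10 → K
  i=26: O-X = 17 → R
  i=27: T-S =  1 → B
  i=28: R-E = 13 → N
  i=29: N-R = 22 → W
  i=30: B-K = 17 → R
  shifts repeat with period 7: NWRPKRB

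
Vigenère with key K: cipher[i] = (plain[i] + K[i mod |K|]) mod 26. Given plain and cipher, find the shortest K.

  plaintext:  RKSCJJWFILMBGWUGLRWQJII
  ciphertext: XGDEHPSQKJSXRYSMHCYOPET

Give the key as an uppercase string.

  i= 0: X-R =  6 → G
  i= 1: G-K = 22 → W
  i= 2: D-S = 11 → L
  i= 3: E-C =  2 → C
  i= 4: H-J = 24 → Y
  i= 5: P-J =  6 → G
  i= 6: S-W = 22 → W
  i= 7: Q-F = 11 → L
  i= 8: K-I =  2 → C
  i= 9: J-L = 24 → Y
  i=10: S-M =  6 → G
  i=11: X-B = 22 → W
  i=12: R-G = 11 → L
  i=13: Y-W =  2 → C
  i=14: S-U = 24 → Y
  i=15: M-G =  6 → G
  i=16: H-L = 22 → W
  i=17: C-R = 11 → L
  i=18: Y-W =  2 → C
  i=19: O-Q = 24 → Y
  i=20: P-J =  6 → G
  i=21: E-I = 22 → W
  i=22: T-I = 11 → L
  shifts repeat with period 5: GWLCY

GWLCY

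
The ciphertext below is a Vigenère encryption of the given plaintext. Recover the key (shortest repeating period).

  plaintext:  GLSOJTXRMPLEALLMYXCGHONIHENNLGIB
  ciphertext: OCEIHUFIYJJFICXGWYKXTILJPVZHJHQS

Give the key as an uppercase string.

IRMUYB

  i= 0: O-G =  8 → I
  i= 1: C-L = 17 → R
  i= 2: E-S = 12 → M
  i= 3: I-O = 20 → U
  i= 4: H-J = 24 → Y
  i= 5: U-T =  1 → B
  i= 6: F-X =  8 → I
  i= 7: I-R = 17 → R
  i= 8: Y-M = 12 → M
  i= 9: J-P = 20 → U
  i=10: J-L = 24 → Y
  i=11: F-E =  1 → B
  i=12: I-A =  8 → I
  i=13: C-L = 17 → R
  i=14: X-L = 12 → M
  i=15: G-M = 20 → U
  i=16: W-Y = 24 → Y
  i=17: Y-X =  1 → B
  i=18: K-C =  8 → I
  i=19: X-G = 17 → R
  i=20: T-H = 12 → M
  i=21: I-O = 20 → U
  i=22: L-N = 24 → Y
  i=23: J-I =  1 → B
  i=24: P-H =  8 → I
  i=25: V-E = 17 → R
  i=26: Z-N = 12 → M
  i=27: H-N = 20 → U
  i=28: J-L = 24 → Y
  i=29: H-G =  1 → B
  i=30: Q-I =  8 → I
  i=31: S-B = 17 → R
  shifts repeat with period 6: IRMUYB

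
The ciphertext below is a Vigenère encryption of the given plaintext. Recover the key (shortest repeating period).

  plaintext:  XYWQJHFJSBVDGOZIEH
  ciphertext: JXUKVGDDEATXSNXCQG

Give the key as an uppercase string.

  i= 0: J-X = 12 → M
  i= 1: X-Y = 25 → Z
  i= 2: U-W = 24 → Y
  i= 3: K-Q = 20 → U
  i= 4: V-J = 12 → M
  i= 5: G-H = 25 → Z
  i= 6: D-F = 24 → Y
  i= 7: D-J = 20 → U
  i= 8: E-S = 12 → M
  i= 9: A-B = 25 → Z
  i=10: T-V = 24 → Y
  i=11: X-D = 20 → U
  i=12: S-G = 12 → M
  i=13: N-O = 25 → Z
  i=14: X-Z = 24 → Y
  i=15: C-I = 20 → U
  i=16: Q-E = 12 → M
  i=17: G-H = 25 → Z
  shifts repeat with period 4: MZYU

MZYU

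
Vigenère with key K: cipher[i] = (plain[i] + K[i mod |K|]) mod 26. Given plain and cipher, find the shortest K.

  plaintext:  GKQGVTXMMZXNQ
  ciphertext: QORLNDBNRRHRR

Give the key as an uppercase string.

  i= 0: Q-G = 10 → K
  i= 1: O-K =  4 → E
  i= 2: R-Q =  1 → B
  i= 3: L-G =  5 → F
  i= 4: N-V = 18 → S
  i= 5: D-T = 10 → K
  i= 6: B-X =  4 → E
  i= 7: N-M =  1 → B
  i= 8: R-M =  5 → F
  i= 9: R-Z = 18 → S
  i=10: H-X = 10 → K
  i=11: R-N =  4 → E
  i=12: R-Q =  1 → B
  shifts repeat with period 5: KEBFS

KEBFS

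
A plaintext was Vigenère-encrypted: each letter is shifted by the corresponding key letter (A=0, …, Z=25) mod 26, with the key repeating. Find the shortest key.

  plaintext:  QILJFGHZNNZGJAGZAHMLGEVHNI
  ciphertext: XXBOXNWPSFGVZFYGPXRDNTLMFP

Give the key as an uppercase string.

  i= 0: X-Q =  7 → H
  i= 1: X-I = 15 → P
  i= 2: B-L = 16 → Q
  i= 3: O-J =  5 → F
  i= 4: X-F = 18 → S
  i= 5: N-G =  7 → H
  i= 6: W-H = 15 → P
  i= 7: P-Z = 16 → Q
  i= 8: S-N =  5 → F
  i= 9: F-N = 18 → S
  i=10: G-Z =  7 → H
  i=11: V-G = 15 → P
  i=12: Z-J = 16 → Q
  i=13: F-A =  5 → F
  i=14: Y-G = 18 → S
  i=15: G-Z =  7 → H
  i=16: P-A = 15 → P
  i=17: X-H = 16 → Q
  i=18: R-M =  5 → F
  i=19: D-L = 18 → S
  i=20: N-G =  7 → H
  i=21: T-E = 15 → P
  i=22: L-V = 16 → Q
  i=23: M-H =  5 → F
  i=24: F-N = 18 → S
  i=25: P-I =  7 → H
  shifts repeat with period 5: HPQFS

HPQFS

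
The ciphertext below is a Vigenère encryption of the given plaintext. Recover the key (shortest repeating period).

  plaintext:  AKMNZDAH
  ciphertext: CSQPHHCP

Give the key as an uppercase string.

CIE

  i= 0: C-A =  2 → C
  i= 1: S-K =  8 → I
  i= 2: Q-M =  4 → E
  i= 3: P-N =  2 → C
  i= 4: H-Z =  8 → I
  i= 5: H-D =  4 → E
  i= 6: C-A =  2 → C
  i= 7: P-H =  8 → I
  shifts repeat with period 3: CIE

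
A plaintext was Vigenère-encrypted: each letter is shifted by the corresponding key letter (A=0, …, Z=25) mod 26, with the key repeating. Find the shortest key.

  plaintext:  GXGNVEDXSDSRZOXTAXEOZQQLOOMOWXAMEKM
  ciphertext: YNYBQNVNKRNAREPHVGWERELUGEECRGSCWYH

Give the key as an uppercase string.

  i= 0: Y-G = 18 → S
  i= 1: N-X = 16 → Q
  i= 2: Y-G = 18 → S
  i= 3: B-N = 14 → O
  i= 4: Q-V = 21 → V
  i= 5: N-E =  9 → J
  i= 6: V-D = 18 → S
  i= 7: N-X = 16 → Q
  i= 8: K-S = 18 → S
  i= 9: R-D = 14 → O
  i=10: N-S = 21 → V
  i=11: A-R =  9 → J
  i=12: R-Z = 18 → S
  i=13: E-O = 16 → Q
  i=14: P-X = 18 → S
  i=15: H-T = 14 → O
  i=16: V-A = 21 → V
  i=17: G-X =  9 → J
  i=18: W-E = 18 → S
  i=19: E-O = 16 → Q
  i=20: R-Z = 18 → S
  i=21: E-Q = 14 → O
  i=22: L-Q = 21 → V
  i=23: U-L =  9 → J
  i=24: G-O = 18 → S
  i=25: E-O = 16 → Q
  i=26: E-M = 18 → S
  i=27: C-O = 14 → O
  i=28: R-W = 21 → V
  i=29: G-X =  9 → J
  i=30: S-A = 18 → S
  i=31: C-M = 16 → Q
  i=32: W-E = 18 → S
  i=33: Y-K = 14 → O
  i=34: H-M = 21 → V
  shifts repeat with period 6: SQSOVJ

SQSOVJ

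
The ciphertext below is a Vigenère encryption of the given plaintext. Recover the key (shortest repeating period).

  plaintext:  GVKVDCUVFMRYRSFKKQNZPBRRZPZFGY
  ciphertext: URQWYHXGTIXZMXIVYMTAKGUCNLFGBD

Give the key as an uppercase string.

OWGBVFDL

  i= 0: U-G = 14 → O
  i= 1: R-V = 22 → W
  i= 2: Q-K =  6 → G
  i= 3: W-V =  1 → B
  i= 4: Y-D = 21 → V
  i= 5: H-C =  5 → F
  i= 6: X-U =  3 → D
  i= 7: G-V = 11 → L
  i= 8: T-F = 14 → O
  i= 9: I-M = 22 → W
  i=10: X-R =  6 → G
  i=11: Z-Y =  1 → B
  i=12: M-R = 21 → V
  i=13: X-S =  5 → F
  i=14: I-F =  3 → D
  i=15: V-K = 11 → L
  i=16: Y-K = 14 → O
  i=17: M-Q = 22 → W
  i=18: T-N =  6 → G
  i=19: A-Z =  1 → B
  i=20: K-P = 21 → V
  i=21: G-B =  5 → F
  i=22: U-R =  3 → D
  i=23: C-R = 11 → L
  i=24: N-Z = 14 → O
  i=25: L-P = 22 → W
  i=26: F-Z =  6 → G
  i=27: G-F =  1 → B
  i=28: B-G = 21 → V
  i=29: D-Y =  5 → F
  shifts repeat with period 8: OWGBVFDL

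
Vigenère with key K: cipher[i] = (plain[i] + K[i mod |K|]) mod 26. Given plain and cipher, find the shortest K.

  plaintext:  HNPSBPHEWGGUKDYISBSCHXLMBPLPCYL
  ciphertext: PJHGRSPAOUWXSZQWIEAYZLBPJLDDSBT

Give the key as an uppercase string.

  i= 0: P-H =  8 → I
  i= 1: J-N = 22 → W
  i= 2: H-P = 18 → S
  i= 3: G-S = 14 → O
  i= 4: R-B = 16 → Q
  i= 5: S-P =  3 → D
  i= 6: P-H =  8 → I
  i= 7: A-E = 22 → W
  i= 8: O-W = 18 → S
  i= 9: U-G = 14 → O
  i=10: W-G = 16 → Q
  i=11: X-U =  3 → D
  i=12: S-K =  8 → I
  i=13: Z-D = 22 → W
  i=14: Q-Y = 18 → S
  i=15: W-I = 14 → O
  i=16: I-S = 16 → Q
  i=17: E-B =  3 → D
  i=18: A-S =  8 → I
  i=19: Y-C = 22 → W
  i=20: Z-H = 18 → S
  i=21: L-X = 14 → O
  i=22: B-L = 16 → Q
  i=23: P-M =  3 → D
  i=24: J-B =  8 → I
  i=25: L-P = 22 → W
  i=26: D-L = 18 → S
  i=27: D-P = 14 → O
  i=28: S-C = 16 → Q
  i=29: B-Y =  3 → D
  i=30: T-L =  8 → I
  shifts repeat with period 6: IWSOQD

IWSOQD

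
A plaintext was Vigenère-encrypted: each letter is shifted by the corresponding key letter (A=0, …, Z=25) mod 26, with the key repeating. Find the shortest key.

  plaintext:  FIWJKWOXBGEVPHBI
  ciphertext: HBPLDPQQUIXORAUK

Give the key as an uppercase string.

  i= 0: H-F =  2 → C
  i= 1: B-I = 19 → T
  i= 2: P-W = 19 → T
  i= 3: L-J =  2 → C
  i= 4: D-K = 19 → T
  i= 5: P-W = 19 → T
  i= 6: Q-O =  2 → C
  i= 7: Q-X = 19 → T
  i= 8: U-B = 19 → T
  i= 9: I-G =  2 → C
  i=10: X-E = 19 → T
  i=11: O-V = 19 → T
  i=12: R-P =  2 → C
  i=13: A-H = 19 → T
  i=14: U-B = 19 → T
  i=15: K-I =  2 → C
  shifts repeat with period 3: CTT

CTT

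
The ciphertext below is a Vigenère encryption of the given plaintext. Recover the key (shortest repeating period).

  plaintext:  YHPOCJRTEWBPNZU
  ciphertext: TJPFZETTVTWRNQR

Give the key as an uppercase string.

VCARX

  i= 0: T-Y = 21 → V
  i= 1: J-H =  2 → C
  i= 2: P-P =  0 → A
  i= 3: F-O = 17 → R
  i= 4: Z-C = 23 → X
  i= 5: E-J = 21 → V
  i= 6: T-R =  2 → C
  i= 7: T-T =  0 → A
  i= 8: V-E = 17 → R
  i= 9: T-W = 23 → X
  i=10: W-B = 21 → V
  i=11: R-P =  2 → C
  i=12: N-N =  0 → A
  i=13: Q-Z = 17 → R
  i=14: R-U = 23 → X
  shifts repeat with period 5: VCARX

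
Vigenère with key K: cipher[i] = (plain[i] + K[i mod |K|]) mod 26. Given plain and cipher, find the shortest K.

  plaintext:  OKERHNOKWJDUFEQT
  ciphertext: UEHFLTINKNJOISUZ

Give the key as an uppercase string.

  i= 0: U-O =  6 → G
  i= 1: E-K = 20 → U
  i= 2: H-E =  3 → D
  i= 3: F-R = 14 → O
  i= 4: L-H =  4 → E
  i= 5: T-N =  6 → G
  i= 6: I-O = 20 → U
  i= 7: N-K =  3 → D
  i= 8: K-W = 14 → O
  i= 9: N-J =  4 → E
  i=10: J-D =  6 → G
  i=11: O-U = 20 → U
  i=12: I-F =  3 → D
  i=13: S-E = 14 → O
  i=14: U-Q =  4 → E
  i=15: Z-T =  6 → G
  shifts repeat with period 5: GUDOE

GUDOE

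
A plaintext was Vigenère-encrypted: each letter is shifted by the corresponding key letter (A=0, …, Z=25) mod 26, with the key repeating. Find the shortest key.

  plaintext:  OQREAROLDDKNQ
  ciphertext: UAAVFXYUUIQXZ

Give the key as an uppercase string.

GKJRF

  i= 0: U-O =  6 → G
  i= 1: A-Q = 10 → K
  i= 2: A-R =  9 → J
  i= 3: V-E = 17 → R
  i= 4: F-A =  5 → F
  i= 5: X-R =  6 → G
  i= 6: Y-O = 10 → K
  i= 7: U-L =  9 → J
  i= 8: U-D = 17 → R
  i= 9: I-D =  5 → F
  i=10: Q-K =  6 → G
  i=11: X-N = 10 → K
  i=12: Z-Q =  9 → J
  shifts repeat with period 5: GKJRF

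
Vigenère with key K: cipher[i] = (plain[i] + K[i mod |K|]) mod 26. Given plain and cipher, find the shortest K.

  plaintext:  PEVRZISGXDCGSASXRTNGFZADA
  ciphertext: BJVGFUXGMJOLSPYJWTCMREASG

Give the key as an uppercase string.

  i= 0: B-P = 12 → M
  i= 1: J-E =  5 → F
  i= 2: V-V =  0 → A
  i= 3: G-R = 15 → P
  i= 4: F-Z =  6 → G
  i= 5: U-I = 12 → M
  i= 6: X-S =  5 → F
  i= 7: G-G =  0 → A
  i= 8: M-X = 15 → P
  i= 9: J-D =  6 → G
  i=10: O-C = 12 → M
  i=11: L-G =  5 → F
  i=12: S-S =  0 → A
  i=13: P-A = 15 → P
  i=14: Y-S =  6 → G
  i=15: J-X = 12 → M
  i=16: W-R =  5 → F
  i=17: T-T =  0 → A
  i=18: C-N = 15 → P
  i=19: M-G =  6 → G
  i=20: R-F = 12 → M
  i=21: E-Z =  5 → F
  i=22: A-A =  0 → A
  i=23: S-D = 15 → P
  i=24: G-A =  6 → G
  shifts repeat with period 5: MFAPG

MFAPG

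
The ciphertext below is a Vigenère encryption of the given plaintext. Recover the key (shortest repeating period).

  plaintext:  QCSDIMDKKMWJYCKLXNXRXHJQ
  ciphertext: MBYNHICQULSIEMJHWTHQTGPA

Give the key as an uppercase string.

WZGKZ

  i= 0: M-Q = 22 → W
  i= 1: B-C = 25 → Z
  i= 2: Y-S =  6 → G
  i= 3: N-D = 10 → K
  i= 4: H-I = 25 → Z
  i= 5: I-M = 22 → W
  i= 6: C-D = 25 → Z
  i= 7: Q-K =  6 → G
  i= 8: U-K = 10 → K
  i= 9: L-M = 25 → Z
  i=10: S-W = 22 → W
  i=11: I-J = 25 → Z
  i=12: E-Y =  6 → G
  i=13: M-C = 10 → K
  i=14: J-K = 25 → Z
  i=15: H-L = 22 → W
  i=16: W-X = 25 → Z
  i=17: T-N =  6 → G
  i=18: H-X = 10 → K
  i=19: Q-R = 25 → Z
  i=20: T-X = 22 → W
  i=21: G-H = 25 → Z
  i=22: P-J =  6 → G
  i=23: A-Q = 10 → K
  shifts repeat with period 5: WZGKZ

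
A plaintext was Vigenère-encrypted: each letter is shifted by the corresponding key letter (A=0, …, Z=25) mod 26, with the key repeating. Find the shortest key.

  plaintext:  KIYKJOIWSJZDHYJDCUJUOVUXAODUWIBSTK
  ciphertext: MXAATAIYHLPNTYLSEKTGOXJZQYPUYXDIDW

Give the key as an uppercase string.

CPCQKMA

  i= 0: M-K =  2 → C
  i= 1: X-I = 15 → P
  i= 2: A-Y =  2 → C
  i= 3: A-K = 16 → Q
  i= 4: T-J = 10 → K
  i= 5: A-O = 12 → M
  i= 6: I-I =  0 → A
  i= 7: Y-W =  2 → C
  i= 8: H-S = 15 → P
  i= 9: L-J =  2 → C
  i=10: P-Z = 16 → Q
  i=11: N-D = 10 → K
  i=12: T-H = 12 → M
  i=13: Y-Y =  0 → A
  i=14: L-J =  2 → C
  i=15: S-D = 15 → P
  i=16: E-C =  2 → C
  i=17: K-U = 16 → Q
  i=18: T-J = 10 → K
  i=19: G-U = 12 → M
  i=20: O-O =  0 → A
  i=21: X-V =  2 → C
  i=22: J-U = 15 → P
  i=23: Z-X =  2 → C
  i=24: Q-A = 16 → Q
  i=25: Y-O = 10 → K
  i=26: P-D = 12 → M
  i=27: U-U =  0 → A
  i=28: Y-W =  2 → C
  i=29: X-I = 15 → P
  i=30: D-B =  2 → C
  i=31: I-S = 16 → Q
  i=32: D-T = 10 → K
  i=33: W-K = 12 → M
  shifts repeat with period 7: CPCQKMA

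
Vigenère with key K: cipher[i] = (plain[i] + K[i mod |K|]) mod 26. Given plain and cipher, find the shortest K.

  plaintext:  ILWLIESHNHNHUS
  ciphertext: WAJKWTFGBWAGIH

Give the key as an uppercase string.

OPNZ

  i= 0: W-I = 14 → O
  i= 1: A-L = 15 → P
  i= 2: J-W = 13 → N
  i= 3: K-L = 25 → Z
  i= 4: W-I = 14 → O
  i= 5: T-E = 15 → P
  i= 6: F-S = 13 → N
  i= 7: G-H = 25 → Z
  i= 8: B-N = 14 → O
  i= 9: W-H = 15 → P
  i=10: A-N = 13 → N
  i=11: G-H = 25 → Z
  i=12: I-U = 14 → O
  i=13: H-S = 15 → P
  shifts repeat with period 4: OPNZ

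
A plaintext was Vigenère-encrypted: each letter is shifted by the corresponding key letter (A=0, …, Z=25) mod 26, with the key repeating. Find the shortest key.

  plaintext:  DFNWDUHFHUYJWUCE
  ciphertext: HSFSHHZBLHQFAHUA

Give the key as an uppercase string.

  i= 0: H-D =  4 → E
  i= 1: S-F = 13 → N
  i= 2: F-N = 18 → S
  i= 3: S-W = 22 → W
  i= 4: H-D =  4 → E
  i= 5: H-U = 13 → N
  i= 6: Z-H = 18 → S
  i= 7: B-F = 22 → W
  i= 8: L-H =  4 → E
  i= 9: H-U = 13 → N
  i=10: Q-Y = 18 → S
  i=11: F-J = 22 → W
  i=12: A-W =  4 → E
  i=13: H-U = 13 → N
  i=14: U-C = 18 → S
  i=15: A-E = 22 → W
  shifts repeat with period 4: ENSW

ENSW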